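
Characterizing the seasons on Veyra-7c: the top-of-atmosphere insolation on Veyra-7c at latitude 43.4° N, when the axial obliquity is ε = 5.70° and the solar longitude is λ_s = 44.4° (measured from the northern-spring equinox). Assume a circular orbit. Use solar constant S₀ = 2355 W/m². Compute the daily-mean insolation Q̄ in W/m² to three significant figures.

Q̄ ≈ 601 W/m²

Solar declination: sin δ = sin ε · sin λ_s = sin 5.70° × sin 44.4° = 0.06949, so δ = +3.985°.
cos H₀ = −tan(+43.4°) tan(+3.985°) = -0.0659, H₀ = 1.6367 rad.
Bracket: H₀ sin φ sin δ + cos φ cos δ sin H₀ = 1.6367×0.68709×0.06949 + 0.72657×0.99758×0.99783 = 0.078146 + 0.723239 = 0.801385.
Q̄ = (S₀/π) × [bracket] = (2355/π) × 0.801385 = 600.7 W/m².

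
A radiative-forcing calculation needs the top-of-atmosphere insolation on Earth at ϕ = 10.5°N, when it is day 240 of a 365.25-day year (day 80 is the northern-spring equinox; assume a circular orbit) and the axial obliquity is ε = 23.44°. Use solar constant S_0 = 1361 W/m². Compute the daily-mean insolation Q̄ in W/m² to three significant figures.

Solar longitude: L_s = 360° × (240 − 80)/365.25 = 157.700°.
sin δ = sin 23.44° × sin 157.700° = 0.15094, so δ = +8.682°.
cos h₀ = −tan(+10.5°) tan(+8.682°) = -0.0283, h₀ = 1.5991 rad.
Bracket: h₀ sin ϕ sin δ + cos ϕ cos δ sin h₀ = 1.5991×0.18224×0.15094 + 0.98325×0.98854×0.99960 = 0.043987 + 0.971593 = 1.015580.
Q̄ = (S_0/π) × [bracket] = (1361/π) × 1.015580 = 440.0 W/m².

Q̄ ≈ 440 W/m²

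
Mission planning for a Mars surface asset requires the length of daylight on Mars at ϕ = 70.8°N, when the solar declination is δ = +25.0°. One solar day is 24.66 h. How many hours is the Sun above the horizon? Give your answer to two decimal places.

Sunrise equation: cos h₀ = −tan ϕ · tan δ = -1.3391 ≤ −1, so the Sun never sets (polar day) and h₀ = π.
Daylight = 2h₀/(2π) × 24.66 h = (3.1416/π) × 24.66 = 24.66 h.

24.66 h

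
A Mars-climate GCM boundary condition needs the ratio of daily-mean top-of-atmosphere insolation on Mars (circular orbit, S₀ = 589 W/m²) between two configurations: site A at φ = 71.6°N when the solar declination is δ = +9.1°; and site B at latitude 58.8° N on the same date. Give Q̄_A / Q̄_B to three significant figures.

— Configuration A (φ=+71.6°):
cos H₀ = −tan(+71.6°) tan(+9.100°) = -0.4815, H₀ = 2.0732 rad.
Bracket: H₀ sin φ sin δ + cos φ cos δ sin H₀ = 2.0732×0.94888×0.15816 + 0.31565×0.98741×0.87645 = 0.311135 + 0.273168 = 0.584303.
Q̄ = (S₀/π) × [bracket] = (589/π) × 0.584303 = 109.55 W/m².
— Configuration B (φ=+58.8°):
cos H₀ = −tan(+58.8°) tan(+9.100°) = -0.2645, H₀ = 1.8385 rad.
Bracket: H₀ sin φ sin δ + cos φ cos δ sin H₀ = 1.8385×0.85536×0.15816 + 0.51803×0.98741×0.96439 = 0.248719 + 0.493293 = 0.742012.
Q̄ = (S₀/π) × [bracket] = (589/π) × 0.742012 = 139.12 W/m².
Ratio Q̄_A / Q̄_B = 109.55 / 139.12 = 0.7874.

Q̄_A / Q̄_B ≈ 0.787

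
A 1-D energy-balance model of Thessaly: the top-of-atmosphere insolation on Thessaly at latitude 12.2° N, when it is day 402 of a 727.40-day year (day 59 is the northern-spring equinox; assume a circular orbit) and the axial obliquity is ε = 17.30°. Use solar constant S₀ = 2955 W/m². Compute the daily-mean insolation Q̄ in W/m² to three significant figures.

Q̄ ≈ 935 W/m²

Solar longitude: λ_s = 360° × (402 − 59)/727.40 = 169.755°.
sin δ = sin 17.30° × sin 169.755° = 0.05289, so δ = +3.032°.
cos H₀ = −tan(+12.2°) tan(+3.032°) = -0.0115, H₀ = 1.5822 rad.
Bracket: H₀ sin φ sin δ + cos φ cos δ sin H₀ = 1.5822×0.21132×0.05289 + 0.97742×0.99860×0.99993 = 0.017684 + 0.975983 = 0.993667.
Q̄ = (S₀/π) × [bracket] = (2955/π) × 0.993667 = 934.6 W/m².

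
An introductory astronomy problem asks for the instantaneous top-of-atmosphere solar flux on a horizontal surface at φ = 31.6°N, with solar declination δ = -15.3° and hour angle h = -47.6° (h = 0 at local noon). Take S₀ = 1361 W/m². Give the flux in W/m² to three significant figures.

cos θ_z = sin φ sin δ + cos φ cos δ cos h = -0.138266 + 0.553966 = 0.415700.
Flux = S₀ · cos θ_z = 1361 × 0.415700 = 565.8 W/m².

566 W/m²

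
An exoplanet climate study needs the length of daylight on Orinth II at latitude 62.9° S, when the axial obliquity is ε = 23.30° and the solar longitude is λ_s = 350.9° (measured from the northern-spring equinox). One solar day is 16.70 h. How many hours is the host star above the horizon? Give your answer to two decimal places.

9.00 h

Solar declination: sin δ = sin ε · sin λ_s = sin 23.30° × sin 350.9° = -0.06256, so δ = -3.587°.
cos H₀ = −tan φ · tan δ = −tan(-62.9°) × tan(-3.587°) = -0.1225, so H₀ = 1.6936 rad = 97.04°.
Daylight = 2H₀/(2π) × 16.70 h = (1.6936/π) × 16.70 = 9.00 h.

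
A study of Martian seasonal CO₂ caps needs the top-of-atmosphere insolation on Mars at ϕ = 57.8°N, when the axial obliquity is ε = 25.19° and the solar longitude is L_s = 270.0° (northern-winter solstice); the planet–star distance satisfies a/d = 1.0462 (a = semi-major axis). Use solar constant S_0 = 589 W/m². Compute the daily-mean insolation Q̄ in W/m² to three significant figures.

Q̄ ≈ 12.0 W/m²

Solar declination: sin δ = sin ε · sin L_s = sin 25.19° × sin 270.0° = -0.42562, so δ = -25.190°.
cos h₀ = −tan(+57.8°) tan(-25.190°) = 0.7469, h₀ = 0.7274 rad.
Bracket: h₀ sin ϕ sin δ + cos ϕ cos δ sin h₀ = 0.7274×0.84619×-0.42562 + 0.53288×0.90490×0.66493 = -0.261977 + 0.320631 = 0.058654.
Inverse-square distance factor (a/d)² = 1.0462² = 1.094534.
Q̄ = (S_0/π) × 1.094534 × [bracket] = (589/π) × 1.094534 × 0.058654 = 12.04 W/m².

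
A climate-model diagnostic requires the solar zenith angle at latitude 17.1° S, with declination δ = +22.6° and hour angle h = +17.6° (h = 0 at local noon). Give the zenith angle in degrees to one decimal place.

θ_z = 43.3°

cos θ_z = sin ϕ sin δ + cos ϕ cos δ cos h = -0.112998 + 0.841093 = 0.728095.
θ_z = arccos(0.728095) = 43.3°.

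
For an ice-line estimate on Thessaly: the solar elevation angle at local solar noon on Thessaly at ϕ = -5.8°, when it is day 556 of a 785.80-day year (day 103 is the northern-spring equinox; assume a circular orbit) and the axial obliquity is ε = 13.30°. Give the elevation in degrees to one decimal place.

Solar longitude: L_s = 360° × (556 − 103)/785.80 = 207.534°.
sin δ = sin 13.30° × sin 207.534° = -0.10635, so δ = -6.105°.
At local noon the hour angle is zero, so the zenith angle equals |ϕ − δ| = |-5.8° − (-6.105°)| = 0.305°.
Elevation = 90° − 0.305° = 89.7°.

89.7°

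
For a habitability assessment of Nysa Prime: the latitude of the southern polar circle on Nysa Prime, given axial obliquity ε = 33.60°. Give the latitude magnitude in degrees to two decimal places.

56.40°

The polar circle is the lowest latitude that experiences at least one full rotation of continuous darkness at the northern-summer solstice; it lies at |ϕ| = 90° − ε = 90° − 33.60° = 56.40°.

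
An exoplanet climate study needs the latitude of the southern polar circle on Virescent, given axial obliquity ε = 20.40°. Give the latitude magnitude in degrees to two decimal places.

The polar circle is the lowest latitude that experiences at least one full rotation of continuous darkness at the northern-summer solstice; it lies at |φ| = 90° − ε = 90° − 20.40° = 69.60°.

69.60°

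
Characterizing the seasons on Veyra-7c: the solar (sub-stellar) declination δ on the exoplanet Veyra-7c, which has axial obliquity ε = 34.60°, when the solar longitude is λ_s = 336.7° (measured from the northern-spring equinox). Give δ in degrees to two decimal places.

sin δ = sin ε · sin λ_s = sin 34.60° × sin 336.7° = -0.224608.
δ = arcsin(-0.224608) = -12.98°.

δ = -12.98°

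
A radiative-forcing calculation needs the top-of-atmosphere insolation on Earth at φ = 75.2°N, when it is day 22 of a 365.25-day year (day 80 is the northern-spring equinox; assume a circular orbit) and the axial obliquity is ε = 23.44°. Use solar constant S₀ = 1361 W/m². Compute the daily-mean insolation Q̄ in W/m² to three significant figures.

Solar longitude: λ_s = 360° × (22 − 80)/365.25 = -57.166°, i.e. -57.166° + 360° = 302.834°.
sin δ = sin 23.44° × sin 302.834° = -0.33424, so δ = -19.526°.
cos H₀ = −tan(+75.2°) tan(-19.526°) = 1.3422 ≥ 1 ⇒ polar night, H₀ = 0 and Q̄ = 0.

Q̄ ≈ 0.00 W/m²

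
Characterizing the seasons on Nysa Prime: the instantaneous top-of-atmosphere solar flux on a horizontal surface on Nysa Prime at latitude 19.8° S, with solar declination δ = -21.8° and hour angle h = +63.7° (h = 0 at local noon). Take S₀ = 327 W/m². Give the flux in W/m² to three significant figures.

168 W/m²

cos θ_z = sin φ sin δ + cos φ cos δ cos h = 0.125796 + 0.387065 = 0.512861.
Flux = S₀ · cos θ_z = 327 × 0.512861 = 167.7 W/m².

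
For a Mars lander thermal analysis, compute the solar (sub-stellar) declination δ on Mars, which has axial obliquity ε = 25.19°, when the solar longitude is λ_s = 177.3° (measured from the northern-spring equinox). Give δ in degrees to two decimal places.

sin δ = sin ε · sin λ_s = sin 25.19° × sin 177.3° = 0.020050.
δ = arcsin(0.020050) = +1.15°.

δ = +1.15°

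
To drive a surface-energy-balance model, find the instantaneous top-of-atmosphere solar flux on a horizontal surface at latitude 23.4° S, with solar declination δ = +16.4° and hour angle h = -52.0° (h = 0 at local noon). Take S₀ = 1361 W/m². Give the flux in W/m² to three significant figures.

cos θ_z = sin φ sin δ + cos φ cos δ cos h = -0.112131 + 0.542037 = 0.429906.
Flux = S₀ · cos θ_z = 1361 × 0.429906 = 585.1 W/m².

585 W/m²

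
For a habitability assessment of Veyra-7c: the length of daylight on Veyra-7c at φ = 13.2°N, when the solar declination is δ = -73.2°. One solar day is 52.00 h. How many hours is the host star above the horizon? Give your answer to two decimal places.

11.27 h

cos H₀ = −tan φ · tan δ = −tan(+13.2°) × tan(-73.200°) = 0.7769, so H₀ = 0.6811 rad = 39.03°.
Daylight = 2H₀/(2π) × 52.00 h = (0.6811/π) × 52.00 = 11.27 h.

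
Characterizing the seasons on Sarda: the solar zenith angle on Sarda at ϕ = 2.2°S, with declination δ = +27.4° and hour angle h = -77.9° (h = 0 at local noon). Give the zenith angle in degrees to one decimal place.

cos θ_z = sin ϕ sin δ + cos ϕ cos δ cos h = -0.017666 + 0.185965 = 0.168299.
θ_z = arccos(0.168299) = 80.3°.

θ_z = 80.3°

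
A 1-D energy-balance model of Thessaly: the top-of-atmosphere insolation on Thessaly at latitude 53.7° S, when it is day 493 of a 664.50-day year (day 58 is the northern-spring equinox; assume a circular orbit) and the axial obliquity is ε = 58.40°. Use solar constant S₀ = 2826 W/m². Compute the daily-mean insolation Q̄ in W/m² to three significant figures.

Q̄ ≈ 1.60e+03 W/m²

Solar longitude: λ_s = 360° × (493 − 58)/664.50 = 235.666°.
sin δ = sin 58.40° × sin 235.666° = -0.70332, so δ = -44.694°.
cos H₀ = −tan(-53.7°) tan(-44.694°) = -1.3469 ≤ −1 ⇒ polar day, H₀ = π.
Bracket: H₀ sin φ sin δ + cos φ cos δ sin H₀ = 3.1416×-0.80593×-0.70332 + 0.59201×0.71087×0.00000 = 1.780743 + 0.000000 = 1.780743.
Q̄ = (S₀/π) × [bracket] = (2826/π) × 1.780743 = 1602 W/m².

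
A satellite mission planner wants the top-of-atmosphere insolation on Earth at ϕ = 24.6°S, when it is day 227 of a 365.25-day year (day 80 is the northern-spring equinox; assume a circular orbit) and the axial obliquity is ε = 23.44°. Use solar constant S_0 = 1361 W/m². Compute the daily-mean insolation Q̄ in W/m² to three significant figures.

Solar longitude: L_s = 360° × (227 − 80)/365.25 = 144.887°.
sin δ = sin 23.44° × sin 144.887° = 0.22880, so δ = +13.227°.
cos h₀ = −tan(-24.6°) tan(+13.227°) = 0.1076, h₀ = 1.4630 rad.
Bracket: h₀ sin ϕ sin δ + cos ϕ cos δ sin h₀ = 1.4630×-0.41628×0.22880 + 0.90924×0.97347×0.99419 = -0.139343 + 0.879975 = 0.740632.
Q̄ = (S_0/π) × [bracket] = (1361/π) × 0.740632 = 320.9 W/m².

Q̄ ≈ 321 W/m²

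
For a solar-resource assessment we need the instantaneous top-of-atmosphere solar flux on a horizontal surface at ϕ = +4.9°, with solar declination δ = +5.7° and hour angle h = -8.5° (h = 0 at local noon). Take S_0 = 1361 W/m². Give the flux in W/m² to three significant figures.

cos θ_z = sin ϕ sin δ + cos ϕ cos δ cos h = 0.008484 + 0.980529 = 0.989013.
Flux = S_0 · cos θ_z = 1361 × 0.989013 = 1346 W/m².

1.35e+03 W/m²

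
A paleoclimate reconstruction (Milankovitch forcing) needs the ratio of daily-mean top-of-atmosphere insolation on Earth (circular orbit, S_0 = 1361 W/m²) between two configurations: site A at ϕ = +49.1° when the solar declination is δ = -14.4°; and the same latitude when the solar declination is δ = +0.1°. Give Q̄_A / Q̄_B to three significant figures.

Q̄_A / Q̄_B ≈ 0.559

— Configuration A (ϕ=+49.1°):
cos h₀ = −tan(+49.1°) tan(-14.400°) = 0.2964, h₀ = 1.2699 rad.
Bracket: h₀ sin ϕ sin δ + cos ϕ cos δ sin h₀ = 1.2699×0.75585×-0.24869 + 0.65474×0.96858×0.95506 = -0.238706 + 0.605669 = 0.366963.
Q̄ = (S_0/π) × [bracket] = (1361/π) × 0.366963 = 158.98 W/m².
— Configuration B (ϕ=+49.1°):
cos h₀ = −tan(+49.1°) tan(+0.100°) = -0.0020, h₀ = 1.5728 rad.
Bracket: h₀ sin ϕ sin δ + cos ϕ cos δ sin h₀ = 1.5728×0.75585×0.00175 + 0.65474×1.00000×1.00000 = 0.002080 + 0.654740 = 0.656820.
Q̄ = (S_0/π) × [bracket] = (1361/π) × 0.656820 = 284.55 W/m².
Ratio Q̄_A / Q̄_B = 158.98 / 284.55 = 0.5587.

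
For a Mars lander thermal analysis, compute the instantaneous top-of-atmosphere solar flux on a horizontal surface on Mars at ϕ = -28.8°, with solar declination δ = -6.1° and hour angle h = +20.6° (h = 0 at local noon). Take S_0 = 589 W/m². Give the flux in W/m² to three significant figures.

511 W/m²

cos θ_z = sin ϕ sin δ + cos ϕ cos δ cos h = 0.051193 + 0.815631 = 0.866824.
Flux = S_0 · cos θ_z = 589 × 0.866824 = 510.6 W/m².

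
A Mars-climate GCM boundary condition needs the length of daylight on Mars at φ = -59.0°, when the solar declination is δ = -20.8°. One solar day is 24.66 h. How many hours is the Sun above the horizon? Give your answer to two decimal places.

17.70 h

cos H₀ = −tan φ · tan δ = −tan(-59.0°) × tan(-20.800°) = -0.6322, so H₀ = 2.2552 rad = 129.21°.
Daylight = 2H₀/(2π) × 24.66 h = (2.2552/π) × 24.66 = 17.70 h.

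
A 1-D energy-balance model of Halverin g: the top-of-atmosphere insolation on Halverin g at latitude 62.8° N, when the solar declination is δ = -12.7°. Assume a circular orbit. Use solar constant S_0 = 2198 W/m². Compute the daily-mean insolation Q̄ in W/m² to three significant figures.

Q̄ ≈ 128 W/m²

cos h₀ = −tan(+62.8°) tan(-12.700°) = 0.4385, h₀ = 1.1169 rad.
Bracket: h₀ sin ϕ sin δ + cos ϕ cos δ sin h₀ = 1.1169×0.88942×-0.21985 + 0.45710×0.97553×0.89873 = -0.218397 + 0.400757 = 0.182360.
Q̄ = (S_0/π) × [bracket] = (2198/π) × 0.182360 = 127.6 W/m².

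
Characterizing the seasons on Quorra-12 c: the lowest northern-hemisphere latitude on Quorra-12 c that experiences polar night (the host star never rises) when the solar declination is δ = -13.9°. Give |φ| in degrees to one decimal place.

Polar night requires cos H₀ = −tan φ tan δ ≥ 1, i.e. tan φ tan δ ≤ −1.
The boundary is |tan φ| · |tan δ| = 1, so |φ| = 90° − |δ| = 90° − 13.9° = 76.1° in the northern hemisphere.

|φ| = 76.1°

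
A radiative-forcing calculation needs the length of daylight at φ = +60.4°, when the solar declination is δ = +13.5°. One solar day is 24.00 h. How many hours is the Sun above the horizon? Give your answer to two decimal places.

15.33 h

cos H₀ = −tan φ · tan δ = −tan(+60.4°) × tan(+13.500°) = -0.4226, so H₀ = 2.0071 rad = 115.00°.
Daylight = 2H₀/(2π) × 24.00 h = (2.0071/π) × 24.00 = 15.33 h.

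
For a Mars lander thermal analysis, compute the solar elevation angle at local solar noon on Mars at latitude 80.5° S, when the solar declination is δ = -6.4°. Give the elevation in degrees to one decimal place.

15.9°

At local noon the hour angle is zero, so the zenith angle equals |ϕ − δ| = |-80.5° − (-6.400°)| = 74.100°.
Elevation = 90° − 74.100° = 15.9°.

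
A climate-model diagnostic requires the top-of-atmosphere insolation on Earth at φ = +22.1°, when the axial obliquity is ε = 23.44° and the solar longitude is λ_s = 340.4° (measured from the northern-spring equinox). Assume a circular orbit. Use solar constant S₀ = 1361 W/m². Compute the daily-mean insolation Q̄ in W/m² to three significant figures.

Q̄ ≈ 364 W/m²

Solar declination: sin δ = sin ε · sin λ_s = sin 23.44° × sin 340.4° = -0.13344, so δ = -7.668°.
cos H₀ = −tan(+22.1°) tan(-7.668°) = 0.0547, H₀ = 1.5161 rad.
Bracket: H₀ sin φ sin δ + cos φ cos δ sin H₀ = 1.5161×0.37622×-0.13344 + 0.92653×0.99106×0.99850 = -0.076112 + 0.916869 = 0.840757.
Q̄ = (S₀/π) × [bracket] = (1361/π) × 0.840757 = 364.2 W/m².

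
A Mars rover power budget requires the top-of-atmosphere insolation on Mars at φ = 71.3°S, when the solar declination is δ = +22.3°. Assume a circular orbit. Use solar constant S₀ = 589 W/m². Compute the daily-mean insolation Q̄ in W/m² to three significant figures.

Q̄ ≈ 0.00 W/m²

cos H₀ = −tan(-71.3°) tan(+22.300°) = 1.2117 ≥ 1 ⇒ polar night, H₀ = 0 and Q̄ = 0.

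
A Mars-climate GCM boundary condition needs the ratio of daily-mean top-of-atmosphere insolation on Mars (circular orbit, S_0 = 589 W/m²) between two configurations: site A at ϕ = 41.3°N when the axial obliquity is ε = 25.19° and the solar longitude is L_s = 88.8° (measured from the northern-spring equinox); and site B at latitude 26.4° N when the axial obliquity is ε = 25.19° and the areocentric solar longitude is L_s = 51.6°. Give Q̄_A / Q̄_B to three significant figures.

Q̄_A / Q̄_B ≈ 1.08

— Configuration A (ϕ=+41.3°):
Solar declination: sin δ = sin ε · sin L_s = sin 25.19° × sin 88.8° = 0.42553, so δ = +25.184°.
cos h₀ = −tan(+41.3°) tan(+25.184°) = -0.4131, h₀ = 1.9967 rad.
Bracket: h₀ sin ϕ sin δ + cos ϕ cos δ sin h₀ = 1.9967×0.66000×0.42553 + 0.75126×0.90495×0.91068 = 0.560773 + 0.619128 = 1.179901.
Q̄ = (S_0/π) × [bracket] = (589/π) × 1.179901 = 221.21 W/m².
— Configuration B (ϕ=+26.4°):
sin δ = sin 25.19° × sin 51.6° = 0.33356, so δ = +19.485°.
cos h₀ = −tan(+26.4°) tan(+19.485°) = -0.1756, h₀ = 1.7473 rad.
Bracket: h₀ sin ϕ sin δ + cos ϕ cos δ sin h₀ = 1.7473×0.44464×0.33356 + 0.89571×0.94273×0.98445 = 0.259149 + 0.831282 = 1.090431.
Q̄ = (S_0/π) × [bracket] = (589/π) × 1.090431 = 204.44 W/m².
Ratio Q̄_A / Q̄_B = 221.21 / 204.44 = 1.082.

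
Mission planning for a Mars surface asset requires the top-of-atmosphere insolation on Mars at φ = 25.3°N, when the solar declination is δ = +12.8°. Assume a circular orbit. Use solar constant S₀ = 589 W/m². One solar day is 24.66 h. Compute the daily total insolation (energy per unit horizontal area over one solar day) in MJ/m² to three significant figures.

17.2 MJ/m²

cos H₀ = −tan(+25.3°) tan(+12.800°) = -0.1074, H₀ = 1.6784 rad.
Bracket: H₀ sin φ sin δ + cos φ cos δ sin H₀ = 1.6784×0.42736×0.22155 + 0.90408×0.97515×0.99422 = 0.158914 + 0.876518 = 1.035432.
Q̄ = (S₀/π) × [bracket] = (589/π) × 1.035432 = 194.13 W/m².
Daily total = Q̄ × 24.66 h × 3600 s/h = 194.13 × 24.66 × 3600 / 10⁶ = 17.23 MJ/m².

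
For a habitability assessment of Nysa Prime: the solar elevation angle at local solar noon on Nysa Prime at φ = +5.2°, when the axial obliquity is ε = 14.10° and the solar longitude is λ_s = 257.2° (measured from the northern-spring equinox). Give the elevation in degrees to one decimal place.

71.1°

Solar declination: sin δ = sin ε · sin λ_s = sin 14.10° × sin 257.2° = -0.23756, so δ = -13.743°.
At local noon the hour angle is zero, so the zenith angle equals |φ − δ| = |+5.2° − (-13.743°)| = 18.943°.
Elevation = 90° − 18.943° = 71.1°.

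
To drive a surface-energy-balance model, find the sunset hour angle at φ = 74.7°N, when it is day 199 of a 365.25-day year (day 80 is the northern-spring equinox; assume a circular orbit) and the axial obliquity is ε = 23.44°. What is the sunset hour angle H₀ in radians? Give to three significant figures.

H₀ = 3.14 rad

Solar longitude: λ_s = 360° × (199 − 80)/365.25 = 117.290°.
sin δ = sin 23.44° × sin 117.290° = 0.35352, so δ = +20.702°.
Sunrise equation: cos H₀ = −tan φ · tan δ = -1.3814 ≤ −1, so the Sun never sets (polar day) and H₀ = π.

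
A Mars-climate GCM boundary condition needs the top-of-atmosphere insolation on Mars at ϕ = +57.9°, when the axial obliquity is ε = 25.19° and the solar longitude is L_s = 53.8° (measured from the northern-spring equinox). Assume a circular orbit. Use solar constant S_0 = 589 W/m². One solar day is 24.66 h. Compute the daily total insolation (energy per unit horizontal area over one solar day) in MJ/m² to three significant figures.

17.4 MJ/m²

Solar declination: sin δ = sin ε · sin L_s = sin 25.19° × sin 53.8° = 0.34346, so δ = +20.088°.
cos h₀ = −tan(+57.9°) tan(+20.088°) = -0.5830, h₀ = 2.1932 rad.
Bracket: h₀ sin ϕ sin δ + cos ϕ cos δ sin h₀ = 2.1932×0.84712×0.34346 + 0.53140×0.93917×0.81248 = 0.638116 + 0.405488 = 1.043604.
Q̄ = (S_0/π) × [bracket] = (589/π) × 1.043604 = 195.66 W/m².
Daily total = Q̄ × 24.66 h × 3600 s/h = 195.66 × 24.66 × 3600 / 10⁶ = 17.37 MJ/m².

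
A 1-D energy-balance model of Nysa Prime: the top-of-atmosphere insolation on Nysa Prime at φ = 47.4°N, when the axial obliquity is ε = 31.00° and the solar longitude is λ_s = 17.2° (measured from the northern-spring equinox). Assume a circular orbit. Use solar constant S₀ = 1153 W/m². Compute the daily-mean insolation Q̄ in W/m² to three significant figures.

Solar declination: sin δ = sin ε · sin λ_s = sin 31.00° × sin 17.2° = 0.15230, so δ = +8.760°.
cos H₀ = −tan(+47.4°) tan(+8.760°) = -0.1676, H₀ = 1.7392 rad.
Bracket: H₀ sin φ sin δ + cos φ cos δ sin H₀ = 1.7392×0.73610×0.15230 + 0.67688×0.98833×0.98586 = 0.194978 + 0.659521 = 0.854499.
Q̄ = (S₀/π) × [bracket] = (1153/π) × 0.854499 = 313.6 W/m².

Q̄ ≈ 314 W/m²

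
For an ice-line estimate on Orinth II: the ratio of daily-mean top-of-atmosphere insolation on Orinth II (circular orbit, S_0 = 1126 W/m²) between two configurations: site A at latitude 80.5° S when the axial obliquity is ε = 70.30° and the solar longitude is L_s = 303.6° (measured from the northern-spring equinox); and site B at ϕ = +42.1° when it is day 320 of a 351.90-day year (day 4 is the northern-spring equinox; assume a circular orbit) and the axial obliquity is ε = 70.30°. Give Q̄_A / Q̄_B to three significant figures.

— Configuration A (ϕ=-80.5°):
Solar declination: sin δ = sin ε · sin L_s = sin 70.30° × sin 303.6° = -0.78417, so δ = -51.644°.
cos h₀ = −tan(-80.5°) tan(-51.644°) = -7.5515 ≤ −1 ⇒ polar day, h₀ = π.
Bracket: h₀ sin ϕ sin δ + cos ϕ cos δ sin h₀ = 3.1416×-0.98629×-0.78417 + 0.16505×0.62055×0.00000 = 2.429773 + 0.000000 = 2.429773.
Q̄ = (S_0/π) × [bracket] = (1126/π) × 2.429773 = 870.87 W/m².
— Configuration B (ϕ=+42.1°):
Solar longitude: L_s = 360° × (320 − 4)/351.90 = 323.274°.
sin δ = sin 70.30° × sin 323.274° = -0.56299, so δ = -34.263°.
cos h₀ = −tan(+42.1°) tan(-34.263°) = 0.6155, h₀ = 0.9078 rad.
Bracket: h₀ sin ϕ sin δ + cos ϕ cos δ sin h₀ = 0.9078×0.67043×-0.56299 + 0.74198×0.82646×0.78812 = -0.342645 + 0.483288 = 0.140643.
Q̄ = (S_0/π) × [bracket] = (1126/π) × 0.140643 = 50.409 W/m².
Ratio Q̄_A / Q̄_B = 870.87 / 50.409 = 17.28.

Q̄_A / Q̄_B ≈ 17.3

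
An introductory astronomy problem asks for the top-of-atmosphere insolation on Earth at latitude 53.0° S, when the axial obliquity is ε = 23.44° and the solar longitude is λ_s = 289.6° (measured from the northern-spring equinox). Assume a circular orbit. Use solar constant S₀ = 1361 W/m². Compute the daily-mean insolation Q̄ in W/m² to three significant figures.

Q̄ ≈ 481 W/m²

Solar declination: sin δ = sin ε · sin λ_s = sin 23.44° × sin 289.6° = -0.37474, so δ = -22.008°.
cos H₀ = −tan(-53.0°) tan(-22.008°) = -0.5364, H₀ = 2.1369 rad.
Bracket: H₀ sin φ sin δ + cos φ cos δ sin H₀ = 2.1369×-0.79864×-0.37474 + 0.60182×0.92713×0.84398 = 0.639536 + 0.470912 = 1.110448.
Q̄ = (S₀/π) × [bracket] = (1361/π) × 1.110448 = 481.1 W/m².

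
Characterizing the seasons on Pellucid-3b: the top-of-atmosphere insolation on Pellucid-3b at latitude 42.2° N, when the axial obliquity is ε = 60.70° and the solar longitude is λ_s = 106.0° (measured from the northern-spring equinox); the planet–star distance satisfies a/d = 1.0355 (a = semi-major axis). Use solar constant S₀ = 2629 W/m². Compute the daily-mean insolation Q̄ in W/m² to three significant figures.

Solar declination: sin δ = sin ε · sin λ_s = sin 60.70° × sin 106.0° = 0.83829, so δ = +56.960°.
cos H₀ = −tan(+42.2°) tan(+56.960°) = -1.3941 ≤ −1 ⇒ polar day, H₀ = π.
Bracket: H₀ sin φ sin δ + cos φ cos δ sin H₀ = 3.1416×0.67172×0.83829 + 0.74080×0.54523×0.00000 = 1.769023 + 0.000000 = 1.769023.
Inverse-square distance factor (a/d)² = 1.0355² = 1.072260.
Q̄ = (S₀/π) × 1.072260 × [bracket] = (2629/π) × 1.072260 × 1.769023 = 1587 W/m².

Q̄ ≈ 1.59e+03 W/m²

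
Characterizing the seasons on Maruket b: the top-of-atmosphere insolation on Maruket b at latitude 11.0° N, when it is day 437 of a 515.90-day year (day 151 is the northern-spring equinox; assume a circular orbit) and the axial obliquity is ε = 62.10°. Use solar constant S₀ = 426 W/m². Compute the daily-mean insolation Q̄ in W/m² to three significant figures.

Solar longitude: λ_s = 360° × (437 − 151)/515.90 = 199.574°.
sin δ = sin 62.10° × sin 199.574° = -0.29608, so δ = -17.222°.
cos H₀ = −tan(+11.0°) tan(-17.222°) = 0.0603, H₀ = 1.5105 rad.
Bracket: H₀ sin φ sin δ + cos φ cos δ sin H₀ = 1.5105×0.19081×-0.29608 + 0.98163×0.95516×0.99818 = -0.085336 + 0.935907 = 0.850571.
Q̄ = (S₀/π) × [bracket] = (426/π) × 0.850571 = 115.3 W/m².

Q̄ ≈ 115 W/m²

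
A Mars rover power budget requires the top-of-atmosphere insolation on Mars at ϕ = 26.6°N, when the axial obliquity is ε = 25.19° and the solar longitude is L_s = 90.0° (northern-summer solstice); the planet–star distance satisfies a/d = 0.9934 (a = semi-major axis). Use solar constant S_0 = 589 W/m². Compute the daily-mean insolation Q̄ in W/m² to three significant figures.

Solar declination: sin δ = sin ε · sin L_s = sin 25.19° × sin 90.0° = 0.42562, so δ = +25.190°.
cos h₀ = −tan(+26.6°) tan(+25.190°) = -0.2355, h₀ = 1.8086 rad.
Bracket: h₀ sin ϕ sin δ + cos ϕ cos δ sin h₀ = 1.8086×0.44776×0.42562 + 0.89415×0.90490×0.97187 = 0.344675 + 0.786356 = 1.131031.
Inverse-square distance factor (a/d)² = 0.9934² = 0.986844.
Q̄ = (S_0/π) × 0.986844 × [bracket] = (589/π) × 0.986844 × 1.131031 = 209.3 W/m².

Q̄ ≈ 209 W/m²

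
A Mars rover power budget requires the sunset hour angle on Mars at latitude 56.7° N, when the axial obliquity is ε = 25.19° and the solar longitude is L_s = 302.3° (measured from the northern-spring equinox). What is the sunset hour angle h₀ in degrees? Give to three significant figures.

h₀ = 54.1°

Solar declination: sin δ = sin ε · sin L_s = sin 25.19° × sin 302.3° = -0.35976, so δ = -21.086°.
cos h₀ = −tan ϕ · tan δ = −tan(+56.7°) × tan(-21.086°) = 0.5870, so h₀ = 0.9435 rad = 54.06°.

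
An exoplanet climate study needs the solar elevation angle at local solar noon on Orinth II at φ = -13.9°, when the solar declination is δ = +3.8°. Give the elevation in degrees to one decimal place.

At local noon the hour angle is zero, so the zenith angle equals |φ − δ| = |-13.9° − (+3.800°)| = 17.700°.
Elevation = 90° − 17.700° = 72.3°.

72.3°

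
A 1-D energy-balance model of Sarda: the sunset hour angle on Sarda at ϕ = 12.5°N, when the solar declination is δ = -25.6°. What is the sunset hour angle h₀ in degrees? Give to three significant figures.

cos h₀ = −tan ϕ · tan δ = −tan(+12.5°) × tan(-25.600°) = 0.1062, so h₀ = 1.4644 rad = 83.90°.

h₀ = 83.9°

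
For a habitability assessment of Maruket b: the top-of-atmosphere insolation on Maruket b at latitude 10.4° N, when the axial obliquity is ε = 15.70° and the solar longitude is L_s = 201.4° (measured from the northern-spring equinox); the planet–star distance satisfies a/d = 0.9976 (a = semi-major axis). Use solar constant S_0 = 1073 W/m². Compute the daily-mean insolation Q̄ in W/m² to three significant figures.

Q̄ ≈ 323 W/m²

Solar declination: sin δ = sin ε · sin L_s = sin 15.70° × sin 201.4° = -0.09874, so δ = -5.666°.
cos h₀ = −tan(+10.4°) tan(-5.666°) = 0.0182, h₀ = 1.5526 rad.
Bracket: h₀ sin ϕ sin δ + cos ϕ cos δ sin h₀ = 1.5526×0.18052×-0.09874 + 0.98357×0.99511×0.99983 = -0.027674 + 0.978594 = 0.950920.
Inverse-square distance factor (a/d)² = 0.9976² = 0.995206.
Q̄ = (S_0/π) × 0.995206 × [bracket] = (1073/π) × 0.995206 × 0.950920 = 323.2 W/m².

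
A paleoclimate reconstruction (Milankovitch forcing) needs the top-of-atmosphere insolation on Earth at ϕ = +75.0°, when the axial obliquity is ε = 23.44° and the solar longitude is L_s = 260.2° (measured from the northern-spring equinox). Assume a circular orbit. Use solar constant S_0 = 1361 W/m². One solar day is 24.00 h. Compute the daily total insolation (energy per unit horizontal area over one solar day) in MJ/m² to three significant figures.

Solar declination: sin δ = sin ε · sin L_s = sin 23.44° × sin 260.2° = -0.39198, so δ = -23.078°.
cos h₀ = −tan(+75.0°) tan(-23.078°) = 1.5902 ≥ 1 ⇒ polar night, h₀ = 0 and Q̄ = 0.
Daily total = Q̄ × 24.00 h × 3600 s/h = 0.00 MJ/m².

0.00 MJ/m²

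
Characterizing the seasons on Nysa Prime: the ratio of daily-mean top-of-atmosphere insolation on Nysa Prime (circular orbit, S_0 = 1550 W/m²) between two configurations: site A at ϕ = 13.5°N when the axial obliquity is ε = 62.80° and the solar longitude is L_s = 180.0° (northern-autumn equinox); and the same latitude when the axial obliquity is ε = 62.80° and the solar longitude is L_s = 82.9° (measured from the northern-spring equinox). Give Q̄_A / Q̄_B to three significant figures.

Q̄_A / Q̄_B ≈ 1.17

— Configuration A (ϕ=+13.5°):
Solar declination: sin δ = sin ε · sin L_s = sin 62.80° × sin 180.0° = 0.00000, so δ = +0.000°.
cos h₀ = −tan(+13.5°) tan(+0.000°) = -0.0000, h₀ = 1.5708 rad.
Bracket: h₀ sin ϕ sin δ + cos ϕ cos δ sin h₀ = 1.5708×0.23345×0.00000 + 0.97237×1.00000×1.00000 = 0.000000 + 0.972370 = 0.972370.
Q̄ = (S_0/π) × [bracket] = (1550/π) × 0.972370 = 479.75 W/m².
— Configuration B (ϕ=+13.5°):
Solar declination: sin δ = sin ε · sin L_s = sin 62.80° × sin 82.9° = 0.88260, so δ = +61.957°.
cos h₀ = −tan(+13.5°) tan(+61.957°) = -0.4507, h₀ = 2.0384 rad.
Bracket: h₀ sin ϕ sin δ + cos ϕ cos δ sin h₀ = 2.0384×0.23345×0.88260 + 0.97237×0.47013×0.89267 = 0.419998 + 0.408075 = 0.828073.
Q̄ = (S_0/π) × [bracket] = (1550/π) × 0.828073 = 408.55 W/m².
Ratio Q̄_A / Q̄_B = 479.75 / 408.55 = 1.174.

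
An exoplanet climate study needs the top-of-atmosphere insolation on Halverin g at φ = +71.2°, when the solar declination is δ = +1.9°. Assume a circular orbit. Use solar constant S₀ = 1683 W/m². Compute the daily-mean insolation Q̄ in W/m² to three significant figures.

cos H₀ = −tan(+71.2°) tan(+1.900°) = -0.0974, H₀ = 1.6684 rad.
Bracket: H₀ sin φ sin δ + cos φ cos δ sin H₀ = 1.6684×0.94665×0.03316 + 0.32227×0.99945×0.99524 = 0.052373 + 0.320560 = 0.372933.
Q̄ = (S₀/π) × [bracket] = (1683/π) × 0.372933 = 199.8 W/m².

Q̄ ≈ 200 W/m²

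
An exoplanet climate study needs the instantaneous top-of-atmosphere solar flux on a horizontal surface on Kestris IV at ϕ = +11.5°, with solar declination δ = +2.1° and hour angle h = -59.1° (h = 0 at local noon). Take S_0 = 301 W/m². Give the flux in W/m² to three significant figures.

154 W/m²

cos θ_z = sin ϕ sin δ + cos ϕ cos δ cos h = 0.007306 + 0.502894 = 0.510200.
Flux = S_0 · cos θ_z = 301 × 0.510200 = 153.6 W/m².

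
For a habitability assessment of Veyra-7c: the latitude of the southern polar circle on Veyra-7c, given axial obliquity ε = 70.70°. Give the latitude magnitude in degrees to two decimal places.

The polar circle is the lowest latitude that experiences at least one full rotation of continuous darkness at the northern-summer solstice; it lies at |φ| = 90° − ε = 90° − 70.70° = 19.30°.

19.30°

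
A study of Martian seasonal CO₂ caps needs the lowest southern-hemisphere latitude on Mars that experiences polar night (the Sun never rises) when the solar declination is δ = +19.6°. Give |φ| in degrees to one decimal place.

Polar night requires cos H₀ = −tan φ tan δ ≥ 1, i.e. tan φ tan δ ≤ −1.
The boundary is |tan φ| · |tan δ| = 1, so |φ| = 90° − |δ| = 90° − 19.6° = 70.4° in the southern hemisphere.

|φ| = 70.4°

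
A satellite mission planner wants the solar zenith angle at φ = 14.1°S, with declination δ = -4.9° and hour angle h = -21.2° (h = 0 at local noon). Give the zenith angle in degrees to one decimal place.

cos θ_z = sin φ sin δ + cos φ cos δ cos h = 0.020809 + 0.900930 = 0.921739.
θ_z = arccos(0.921739) = 22.8°.

θ_z = 22.8°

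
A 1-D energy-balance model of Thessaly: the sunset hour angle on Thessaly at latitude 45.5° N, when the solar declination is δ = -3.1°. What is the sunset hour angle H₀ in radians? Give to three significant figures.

cos H₀ = −tan φ · tan δ = −tan(+45.5°) × tan(-3.100°) = 0.0551, so H₀ = 1.5157 rad = 86.84°.

H₀ = 1.52 rad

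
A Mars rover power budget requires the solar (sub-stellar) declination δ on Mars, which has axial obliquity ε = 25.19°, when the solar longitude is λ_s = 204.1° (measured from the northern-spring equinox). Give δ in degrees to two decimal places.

δ = -10.01°

sin δ = sin ε · sin λ_s = sin 25.19° × sin 204.1° = -0.173794.
δ = arcsin(-0.173794) = -10.01°.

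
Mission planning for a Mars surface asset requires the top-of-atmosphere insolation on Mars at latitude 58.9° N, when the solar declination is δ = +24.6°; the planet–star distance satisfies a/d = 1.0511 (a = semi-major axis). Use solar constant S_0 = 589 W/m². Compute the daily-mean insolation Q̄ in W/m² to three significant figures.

Q̄ ≈ 243 W/m²

cos h₀ = −tan(+58.9°) tan(+24.600°) = -0.7590, h₀ = 2.4325 rad.
Bracket: h₀ sin ϕ sin δ + cos ϕ cos δ sin h₀ = 2.4325×0.85627×0.41628 + 0.51653×0.90924×0.65113 = 0.867060 + 0.305803 = 1.172863.
Inverse-square distance factor (a/d)² = 1.0511² = 1.104811.
Q̄ = (S_0/π) × 1.104811 × [bracket] = (589/π) × 1.104811 × 1.172863 = 242.9 W/m².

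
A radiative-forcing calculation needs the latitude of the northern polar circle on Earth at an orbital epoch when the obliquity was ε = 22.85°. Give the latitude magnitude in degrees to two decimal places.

67.15°

The polar circle is the lowest latitude that experiences at least one full rotation of continuous daylight at the northern-summer solstice; it lies at |ϕ| = 90° − ε = 90° − 22.85° = 67.15°.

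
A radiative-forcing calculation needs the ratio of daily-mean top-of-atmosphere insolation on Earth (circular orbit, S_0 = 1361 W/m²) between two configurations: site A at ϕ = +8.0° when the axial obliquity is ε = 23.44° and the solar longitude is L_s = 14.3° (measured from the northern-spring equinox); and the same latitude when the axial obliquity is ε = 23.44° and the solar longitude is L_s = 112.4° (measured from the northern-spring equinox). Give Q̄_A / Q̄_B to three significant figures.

— Configuration A (ϕ=+8.0°):
Solar declination: sin δ = sin ε · sin L_s = sin 23.44° × sin 14.3° = 0.09825, so δ = +5.639°.
cos h₀ = −tan(+8.0°) tan(+5.639°) = -0.0139, h₀ = 1.5847 rad.
Bracket: h₀ sin ϕ sin δ + cos ϕ cos δ sin h₀ = 1.5847×0.13917×0.09825 + 0.99027×0.99516×0.99990 = 0.021668 + 0.985379 = 1.007047.
Q̄ = (S_0/π) × [bracket] = (1361/π) × 1.007047 = 436.27 W/m².
— Configuration B (ϕ=+8.0°):
Solar declination: sin δ = sin ε · sin L_s = sin 23.44° × sin 112.4° = 0.36777, so δ = +21.578°.
cos h₀ = −tan(+8.0°) tan(+21.578°) = -0.0556, h₀ = 1.6264 rad.
Bracket: h₀ sin ϕ sin δ + cos ϕ cos δ sin h₀ = 1.6264×0.13917×0.36777 + 0.99027×0.92992×0.99845 = 0.083243 + 0.919445 = 1.002688.
Q̄ = (S_0/π) × [bracket] = (1361/π) × 1.002688 = 434.38 W/m².
Ratio Q̄_A / Q̄_B = 436.27 / 434.38 = 1.004.

Q̄_A / Q̄_B ≈ 1.00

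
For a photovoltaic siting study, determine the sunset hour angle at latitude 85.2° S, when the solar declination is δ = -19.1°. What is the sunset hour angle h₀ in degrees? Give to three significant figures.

h₀ = 180°

Sunrise equation: cos h₀ = −tan ϕ · tan δ = -4.1238 ≤ −1, so the Sun never sets (polar day) and h₀ = π.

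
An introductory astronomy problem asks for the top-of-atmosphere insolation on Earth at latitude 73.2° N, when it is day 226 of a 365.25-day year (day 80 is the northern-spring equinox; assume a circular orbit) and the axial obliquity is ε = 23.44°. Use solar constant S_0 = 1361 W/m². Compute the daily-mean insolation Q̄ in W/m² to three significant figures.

Q̄ ≈ 316 W/m²

Solar longitude: L_s = 360° × (226 − 80)/365.25 = 143.901°.
sin δ = sin 23.44° × sin 143.901° = 0.23437, so δ = +13.554°.
cos h₀ = −tan(+73.2°) tan(+13.554°) = -0.7985, h₀ = 2.4956 rad.
Bracket: h₀ sin ϕ sin δ + cos ϕ cos δ sin h₀ = 2.4956×0.95732×0.23437 + 0.28903×0.97215×0.60199 = 0.559931 + 0.169147 = 0.729078.
Q̄ = (S_0/π) × [bracket] = (1361/π) × 0.729078 = 315.9 W/m².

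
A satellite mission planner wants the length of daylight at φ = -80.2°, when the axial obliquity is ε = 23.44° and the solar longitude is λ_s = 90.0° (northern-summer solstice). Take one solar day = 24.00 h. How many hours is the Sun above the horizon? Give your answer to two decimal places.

0.00 h

Solar declination: sin δ = sin ε · sin λ_s = sin 23.44° × sin 90.0° = 0.39779, so δ = +23.440°.
cos H₀ = −tan φ · tan δ = 2.5101 ≥ 1, so the Sun never rises (polar night) and H₀ = 0.
Daylight = 2H₀/(2π) × 24.00 h = (0.0000/π) × 24.00 = 0.00 h.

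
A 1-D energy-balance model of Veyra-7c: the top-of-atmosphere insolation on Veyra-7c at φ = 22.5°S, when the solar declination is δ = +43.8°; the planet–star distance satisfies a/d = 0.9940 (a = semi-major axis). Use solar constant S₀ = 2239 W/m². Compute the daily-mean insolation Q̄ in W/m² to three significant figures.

cos H₀ = −tan(-22.5°) tan(+43.800°) = 0.3972, H₀ = 1.1623 rad.
Bracket: H₀ sin φ sin δ + cos φ cos δ sin H₀ = 1.1623×-0.38268×0.69214 + 0.92388×0.72176×0.91772 = -0.307856 + 0.611954 = 0.304098.
Inverse-square distance factor (a/d)² = 0.9940² = 0.988036.
Q̄ = (S₀/π) × 0.988036 × [bracket] = (2239/π) × 0.988036 × 0.304098 = 214.1 W/m².

Q̄ ≈ 214 W/m²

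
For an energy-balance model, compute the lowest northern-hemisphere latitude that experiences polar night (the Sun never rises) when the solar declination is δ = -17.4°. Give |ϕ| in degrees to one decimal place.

Polar night requires cos h₀ = −tan ϕ tan δ ≥ 1, i.e. tan ϕ tan δ ≤ −1.
The boundary is |tan ϕ| · |tan δ| = 1, so |ϕ| = 90° − |δ| = 90° − 17.4° = 72.6° in the northern hemisphere.

|ϕ| = 72.6°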